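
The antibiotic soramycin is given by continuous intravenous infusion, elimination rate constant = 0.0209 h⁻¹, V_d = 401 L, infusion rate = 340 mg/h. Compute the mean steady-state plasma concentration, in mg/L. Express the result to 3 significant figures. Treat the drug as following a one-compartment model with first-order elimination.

40.6 mg/L

CL = k × Vd = 0.02090 × 401 = 8.381 L/h
At steady state Css = R₀ / CL = 340 / 8.381 = 40.57 mg/L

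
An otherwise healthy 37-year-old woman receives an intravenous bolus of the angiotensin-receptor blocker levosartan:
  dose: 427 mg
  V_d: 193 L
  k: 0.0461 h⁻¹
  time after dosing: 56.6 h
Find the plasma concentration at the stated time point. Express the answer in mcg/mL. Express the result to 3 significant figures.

C₀ = Dose / Vd = 427.0 / 193 = 2.212 mg/L
C = C₀ · e^(−k·t) = 2.212 × e^(−0.04610 × 56.6)
  = 2.212 × 0.07359 = 0.1628 mg/L
(0.1628 mg/L = 0.1628 mcg/mL)

0.163 mcg/mL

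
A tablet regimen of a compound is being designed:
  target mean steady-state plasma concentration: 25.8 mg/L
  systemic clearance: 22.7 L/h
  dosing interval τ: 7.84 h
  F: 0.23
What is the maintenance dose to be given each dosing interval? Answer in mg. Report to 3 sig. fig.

At steady state, F × (Dose/τ) = Css × CL.
Dose = Css × CL × τ / F = 25.8 × 22.70 × 7.84 / 0.23 = 19960 mg

20000 mg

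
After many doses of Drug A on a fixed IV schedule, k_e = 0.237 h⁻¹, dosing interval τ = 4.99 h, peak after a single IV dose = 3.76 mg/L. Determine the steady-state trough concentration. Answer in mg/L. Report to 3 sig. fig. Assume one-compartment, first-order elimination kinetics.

e^(−kτ) = e^(−0.2370 × 4.99) = 0.3065
Accumulation ratio R = 1 / (1 − e^(−kτ)) = 1 / (1 − 0.3065) = 1.442
Steady-state trough = C₀ × R × e^(−kτ) = 3.76 × 1.442 × 0.3065 = 1.662 mg/L

1.66 mg/L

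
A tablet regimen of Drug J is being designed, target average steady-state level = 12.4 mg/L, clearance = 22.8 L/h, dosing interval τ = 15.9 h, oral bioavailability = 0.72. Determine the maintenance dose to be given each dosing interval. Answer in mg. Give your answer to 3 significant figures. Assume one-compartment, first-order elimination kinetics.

6240 mg

At steady state, F × (Dose/τ) = Css × CL.
Dose = Css × CL × τ / F = 12.4 × 22.80 × 15.9 / 0.72 = 6243 mg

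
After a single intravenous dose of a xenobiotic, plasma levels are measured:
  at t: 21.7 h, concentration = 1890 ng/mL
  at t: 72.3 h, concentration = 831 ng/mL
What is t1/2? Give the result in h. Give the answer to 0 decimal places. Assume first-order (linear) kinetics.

k = ln(C₁/C₂) / (t₂ − t₁) = ln(1890/831) / (72.3 − 21.7)
  = 0.8217 / 50.60 = 0.01624 h⁻¹
t½ = ln2 / k = 0.693147 / 0.01624 = 42.68 h

43 h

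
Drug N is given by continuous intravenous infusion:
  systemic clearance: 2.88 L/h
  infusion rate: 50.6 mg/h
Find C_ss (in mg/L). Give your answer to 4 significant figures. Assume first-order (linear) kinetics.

17.57 mg/L

At steady state Css = R₀ / CL = 50.6 / 2.880 = 17.57 mg/L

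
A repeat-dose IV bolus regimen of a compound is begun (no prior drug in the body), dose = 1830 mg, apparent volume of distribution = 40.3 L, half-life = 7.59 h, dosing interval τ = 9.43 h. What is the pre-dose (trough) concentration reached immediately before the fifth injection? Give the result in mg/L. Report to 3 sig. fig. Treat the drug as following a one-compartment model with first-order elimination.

C₀ per dose = Dose / Vd = 1830 / 40.3 = 45.41 mg/L
k = ln2 / t½ = 0.693147 / 7.59 = 0.09132 h⁻¹
Fraction remaining after one interval: r = e^(−kτ) = e^(−0.09132 × 9.43) = 0.4227
Before dose 5, 4 doses have been given (aged 1τ, 2τ, 3τ, 4τ).
C_trough = C₀ × (r + r² + … + r^4) = C₀ × r(1−r^4)/(1−r)
        = 45.41 × 0.4227 × (1 − 0.03192) / (1 − 0.4227) = 32.19 mg/L

32.2 mg/L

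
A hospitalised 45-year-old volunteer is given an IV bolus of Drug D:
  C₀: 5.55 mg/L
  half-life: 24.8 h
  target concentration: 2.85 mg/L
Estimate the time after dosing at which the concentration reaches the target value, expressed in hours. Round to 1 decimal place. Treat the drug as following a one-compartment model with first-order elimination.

23.8 h

k = ln2 / t½ = 0.693147 / 24.8 = 0.02795 h⁻¹
t = ln(C₀ / C) / k = ln(5.550 / 2.85) / 0.02795
  = ln(1.947) / 0.02795 = 0.6663 / 0.02795 = 23.84 h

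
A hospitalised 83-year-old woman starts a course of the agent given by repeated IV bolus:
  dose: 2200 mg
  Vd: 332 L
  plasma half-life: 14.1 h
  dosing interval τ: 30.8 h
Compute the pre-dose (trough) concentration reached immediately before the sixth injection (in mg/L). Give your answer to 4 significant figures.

C₀ per dose = Dose / Vd = 2200 / 332 = 6.627 mg/L
k = ln2 / t½ = 0.693147 / 14.1 = 0.04916 h⁻¹
Fraction remaining after one interval: r = e^(−kτ) = e^(−0.04916 × 30.8) = 0.2200
Before dose 6, 5 doses have been given (aged 1τ, 2τ, 3τ, 4τ, 5τ).
C_trough = C₀ × (r + r² + … + r^5) = C₀ × r(1−r^5)/(1−r)
        = 6.627 × 0.2200 × (1 − 0.0005154) / (1 − 0.2200) = 1.868 mg/L

1.868 mg/L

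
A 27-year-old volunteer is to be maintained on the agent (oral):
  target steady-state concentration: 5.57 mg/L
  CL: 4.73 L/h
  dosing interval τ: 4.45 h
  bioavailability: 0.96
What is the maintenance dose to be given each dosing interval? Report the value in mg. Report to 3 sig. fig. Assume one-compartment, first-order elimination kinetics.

122 mg

At steady state, F × (Dose/τ) = Css × CL.
Dose = Css × CL × τ / F = 5.57 × 4.730 × 4.45 / 0.96 = 122.1 mg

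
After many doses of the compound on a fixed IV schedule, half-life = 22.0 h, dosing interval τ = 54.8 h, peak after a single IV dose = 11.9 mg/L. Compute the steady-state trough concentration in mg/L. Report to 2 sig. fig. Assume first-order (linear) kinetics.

2.6 mg/L

k = ln2 / t½ = 0.693147 / 22.0 = 0.03151 h⁻¹
e^(−kτ) = e^(−0.03151 × 54.8) = 0.1779
Accumulation ratio R = 1 / (1 − e^(−kτ)) = 1 / (1 − 0.1779) = 1.216
Steady-state trough = C₀ × R × e^(−kτ) = 11.9 × 1.216 × 0.1779 = 2.574 mg/L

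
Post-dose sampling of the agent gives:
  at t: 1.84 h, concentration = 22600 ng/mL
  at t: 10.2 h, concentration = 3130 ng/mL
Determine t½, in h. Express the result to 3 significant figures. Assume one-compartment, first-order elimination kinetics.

k = ln(C₁/C₂) / (t₂ − t₁) = ln(22600/3130) / (10.2 − 1.84)
  = 1.977 / 8.360 = 0.2365 h⁻¹
t½ = ln2 / k = 0.693147 / 0.2365 = 2.931 h

2.93 h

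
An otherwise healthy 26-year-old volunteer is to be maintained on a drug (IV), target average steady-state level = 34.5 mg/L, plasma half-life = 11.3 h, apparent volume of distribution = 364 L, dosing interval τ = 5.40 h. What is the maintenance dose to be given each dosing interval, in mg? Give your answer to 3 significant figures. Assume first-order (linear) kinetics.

4160 mg

k = ln2 / t½ = 0.693147 / 11.3 = 0.06134 h⁻¹
CL = k × Vd = 0.06134 × 364 = 22.33 L/h
At steady state, Dose/τ = Css × CL.
Dose = Css × CL × τ = 34.5 × 22.33 × 5.40 = 4160 mg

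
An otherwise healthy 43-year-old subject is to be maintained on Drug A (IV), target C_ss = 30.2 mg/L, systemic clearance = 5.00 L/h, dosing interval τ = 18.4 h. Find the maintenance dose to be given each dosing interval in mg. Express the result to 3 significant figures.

2780 mg

At steady state, Dose/τ = Css × CL.
Dose = Css × CL × τ = 30.2 × 5.000 × 18.4 = 2778 mg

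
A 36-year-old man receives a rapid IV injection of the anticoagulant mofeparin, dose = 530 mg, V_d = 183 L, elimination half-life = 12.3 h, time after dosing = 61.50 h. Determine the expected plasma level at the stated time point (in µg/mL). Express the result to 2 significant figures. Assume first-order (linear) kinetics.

0.091 µg/mL

C₀ = Dose / Vd = 530.0 / 183 = 2.896 mg/L
k = ln2 / t½ = 0.693147 / 12.3 = 0.05635 h⁻¹
t / t½ = 61.50 / 12.3 = 5 half-lives
C = C₀ × (1/2)^5 = 2.896 × 0.03125 = 0.09050 mg/L
(0.09050 mg/L = 0.09050 µg/mL)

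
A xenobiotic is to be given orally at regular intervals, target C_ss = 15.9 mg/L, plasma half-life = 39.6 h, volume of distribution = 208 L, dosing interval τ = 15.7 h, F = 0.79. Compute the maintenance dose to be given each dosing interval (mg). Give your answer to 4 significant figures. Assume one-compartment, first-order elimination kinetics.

1150 mg

k = ln2 / t½ = 0.693147 / 39.6 = 0.01750 h⁻¹
CL = k × Vd = 0.01750 × 208 = 3.640 L/h
At steady state, F × (Dose/τ) = Css × CL.
Dose = Css × CL × τ / F = 15.9 × 3.640 × 15.7 / 0.79 = 1150 mg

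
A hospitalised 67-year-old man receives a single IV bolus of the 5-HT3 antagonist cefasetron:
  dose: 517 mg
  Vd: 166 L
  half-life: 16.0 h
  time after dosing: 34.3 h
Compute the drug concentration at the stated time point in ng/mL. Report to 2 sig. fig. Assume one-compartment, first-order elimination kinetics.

700 ng/mL

C₀ = Dose / Vd = 517.0 / 166 = 3.114 mg/L
k = ln2 / t½ = 0.693147 / 16.0 = 0.04332 h⁻¹
C = C₀ · e^(−k·t) = 3.114 × e^(−0.04332 × 34.3)
  = 3.114 × 0.2263 = 0.7047 mg/L
Convert: 0.7047 mg/L × 1000 = 704.7 ng/mL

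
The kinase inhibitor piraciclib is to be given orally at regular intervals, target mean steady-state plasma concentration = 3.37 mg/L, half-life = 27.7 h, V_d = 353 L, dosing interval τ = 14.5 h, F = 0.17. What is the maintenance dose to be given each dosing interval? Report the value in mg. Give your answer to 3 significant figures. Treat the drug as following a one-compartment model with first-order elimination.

2540 mg

k = ln2 / t½ = 0.693147 / 27.7 = 0.02502 h⁻¹
CL = k × Vd = 0.02502 × 353 = 8.832 L/h
At steady state, F × (Dose/τ) = Css × CL.
Dose = Css × CL × τ / F = 3.37 × 8.832 × 14.5 / 0.17 = 2539 mg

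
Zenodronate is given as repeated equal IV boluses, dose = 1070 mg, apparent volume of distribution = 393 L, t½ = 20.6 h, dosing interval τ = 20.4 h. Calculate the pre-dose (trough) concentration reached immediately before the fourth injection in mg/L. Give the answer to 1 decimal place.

C₀ per dose = Dose / Vd = 1070 / 393 = 2.723 mg/L
k = ln2 / t½ = 0.693147 / 20.6 = 0.03365 h⁻¹
Fraction remaining after one interval: r = e^(−kτ) = e^(−0.03365 × 20.4) = 0.5034
Before dose 4, 3 doses have been given (aged 1τ, 2τ, 3τ).
C_trough = C₀ × (r + r² + … + r^3) = C₀ × r(1−r^3)/(1−r)
        = 2.723 × 0.5034 × (1 − 0.1276) / (1 − 0.5034) = 2.408 mg/L

2.4 mg/L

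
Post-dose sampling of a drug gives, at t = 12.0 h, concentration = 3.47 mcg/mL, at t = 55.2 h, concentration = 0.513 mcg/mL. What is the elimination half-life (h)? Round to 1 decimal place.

k = ln(C₁/C₂) / (t₂ − t₁) = ln(3.47/0.513) / (55.2 − 12.0)
  = 1.912 / 43.20 = 0.04426 h⁻¹
t½ = ln2 / k = 0.693147 / 0.04426 = 15.66 h

15.7 h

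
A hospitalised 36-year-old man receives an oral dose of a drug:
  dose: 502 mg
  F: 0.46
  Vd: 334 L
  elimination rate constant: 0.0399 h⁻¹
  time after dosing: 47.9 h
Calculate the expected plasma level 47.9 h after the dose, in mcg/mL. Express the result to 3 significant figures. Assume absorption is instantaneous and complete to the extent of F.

Amount reaching circulation = F × Dose = 0.46 × 502.0 = 230.9 mg
C₀ = F·Dose / Vd = 230.9 / 334 = 0.6913 mg/L
C = C₀ · e^(−k·t) = 0.6913 × e^(−0.03990 × 47.9)
  = 0.6913 × 0.1479 = 0.1022 mg/L
(0.1022 mg/L = 0.1022 mcg/mL)

0.102 mcg/mL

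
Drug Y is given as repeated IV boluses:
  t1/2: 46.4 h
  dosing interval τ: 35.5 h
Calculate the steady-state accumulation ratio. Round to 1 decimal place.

k = ln2 / t½ = 0.693147 / 46.4 = 0.01494 h⁻¹
e^(−kτ) = e^(−0.01494 × 35.5) = 0.5884
Accumulation ratio R = 1 / (1 − e^(−kτ)) = 1 / (1 − 0.5884) = 2.430

2.4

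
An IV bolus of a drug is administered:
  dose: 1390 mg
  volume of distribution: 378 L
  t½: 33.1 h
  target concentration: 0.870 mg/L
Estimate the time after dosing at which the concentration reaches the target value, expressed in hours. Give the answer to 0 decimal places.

69 h

C₀ = Dose / Vd = 1390 / 378 = 3.677 mg/L
k = ln2 / t½ = 0.693147 / 33.1 = 0.02094 h⁻¹
t = ln(C₀ / C) / k = ln(3.677 / 0.870) / 0.02094
  = ln(4.226) / 0.02094 = 1.441 / 0.02094 = 68.82 h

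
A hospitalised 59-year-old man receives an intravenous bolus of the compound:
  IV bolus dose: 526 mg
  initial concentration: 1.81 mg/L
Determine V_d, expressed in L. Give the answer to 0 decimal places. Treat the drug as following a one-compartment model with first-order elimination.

291 L

Vd = Dose / C₀ = 526.0 / 1.81 = 290.6 L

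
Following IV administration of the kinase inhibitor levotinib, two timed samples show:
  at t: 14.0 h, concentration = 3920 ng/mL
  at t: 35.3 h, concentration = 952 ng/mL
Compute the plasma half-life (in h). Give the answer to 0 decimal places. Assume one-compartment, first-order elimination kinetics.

10 h

k = ln(C₁/C₂) / (t₂ − t₁) = ln(3920/952) / (35.3 − 14.0)
  = 1.415 / 21.30 = 0.06643 h⁻¹
t½ = ln2 / k = 0.693147 / 0.06643 = 10.43 h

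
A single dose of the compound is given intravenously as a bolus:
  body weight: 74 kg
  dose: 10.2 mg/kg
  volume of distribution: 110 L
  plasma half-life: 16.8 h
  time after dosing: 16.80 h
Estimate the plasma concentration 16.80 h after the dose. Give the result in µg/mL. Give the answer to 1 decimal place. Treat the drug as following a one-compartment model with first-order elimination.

Total dose = 10.2 × 74 = 754.8 mg
C₀ = Dose / Vd = 754.8 / 110 = 6.862 mg/L
k = ln2 / t½ = 0.693147 / 16.8 = 0.04126 h⁻¹
t / t½ = 16.80 / 16.8 = 1 half-lives
C = C₀ × (1/2)^1 = 6.862 × 0.5000 = 3.431 mg/L
(3.431 mg/L = 3.431 µg/mL)

3.4 µg/mL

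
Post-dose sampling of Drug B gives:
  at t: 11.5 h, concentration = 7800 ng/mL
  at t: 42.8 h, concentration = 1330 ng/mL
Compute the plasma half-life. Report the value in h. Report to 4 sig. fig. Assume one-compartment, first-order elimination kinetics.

k = ln(C₁/C₂) / (t₂ − t₁) = ln(7800/1330) / (42.8 − 11.5)
  = 1.769 / 31.30 = 0.05652 h⁻¹
t½ = ln2 / k = 0.693147 / 0.05652 = 12.26 h

12.26 h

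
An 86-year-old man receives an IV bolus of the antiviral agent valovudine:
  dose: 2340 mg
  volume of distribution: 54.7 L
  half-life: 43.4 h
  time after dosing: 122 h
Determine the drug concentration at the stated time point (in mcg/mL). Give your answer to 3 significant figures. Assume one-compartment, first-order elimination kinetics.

C₀ = Dose / Vd = 2340 / 54.7 = 42.78 mg/L
k = ln2 / t½ = 0.693147 / 43.4 = 0.01597 h⁻¹
C = C₀ · e^(−k·t) = 42.78 × e^(−0.01597 × 122)
  = 42.78 × 0.1425 = 6.096 mg/L
(6.096 mg/L = 6.096 mcg/mL)

6.10 mcg/mL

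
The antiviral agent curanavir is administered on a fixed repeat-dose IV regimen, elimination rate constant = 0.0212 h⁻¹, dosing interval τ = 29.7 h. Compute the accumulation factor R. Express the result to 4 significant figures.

2.140

e^(−kτ) = e^(−0.02120 × 29.7) = 0.5328
Accumulation ratio R = 1 / (1 − e^(−kτ)) = 1 / (1 − 0.5328) = 2.140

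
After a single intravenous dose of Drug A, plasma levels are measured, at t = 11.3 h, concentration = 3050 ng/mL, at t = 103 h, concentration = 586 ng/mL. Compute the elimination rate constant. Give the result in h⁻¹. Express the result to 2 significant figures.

0.018 h⁻¹

k = ln(C₁/C₂) / (t₂ − t₁) = ln(3050/586) / (103 − 11.3)
  = 1.650 / 91.70 = 0.01799 h⁻¹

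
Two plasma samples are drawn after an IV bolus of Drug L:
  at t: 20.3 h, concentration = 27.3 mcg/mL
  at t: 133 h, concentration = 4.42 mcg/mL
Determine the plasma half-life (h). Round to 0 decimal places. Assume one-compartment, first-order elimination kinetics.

43 h

k = ln(C₁/C₂) / (t₂ − t₁) = ln(27.3/4.42) / (133 − 20.3)
  = 1.821 / 112.7 = 0.01616 h⁻¹
t½ = ln2 / k = 0.693147 / 0.01616 = 42.89 h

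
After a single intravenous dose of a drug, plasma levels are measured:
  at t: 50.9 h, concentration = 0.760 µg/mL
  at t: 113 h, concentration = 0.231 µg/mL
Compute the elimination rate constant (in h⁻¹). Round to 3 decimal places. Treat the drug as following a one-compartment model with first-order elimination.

k = ln(C₁/C₂) / (t₂ − t₁) = ln(0.760/0.231) / (113 − 50.9)
  = 1.191 / 62.10 = 0.01918 h⁻¹

0.019 h⁻¹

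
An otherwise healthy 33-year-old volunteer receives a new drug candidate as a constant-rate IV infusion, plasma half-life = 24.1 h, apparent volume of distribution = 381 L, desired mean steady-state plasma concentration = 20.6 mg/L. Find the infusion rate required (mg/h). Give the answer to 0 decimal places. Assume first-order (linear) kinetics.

226 mg/h

k = ln2 / t½ = 0.693147 / 24.1 = 0.02876 h⁻¹
CL = k × Vd = 0.02876 × 381 = 10.96 L/h
At steady state, infusion rate R₀ = Css × CL = 20.6 × 10.96 = 225.8 mg/h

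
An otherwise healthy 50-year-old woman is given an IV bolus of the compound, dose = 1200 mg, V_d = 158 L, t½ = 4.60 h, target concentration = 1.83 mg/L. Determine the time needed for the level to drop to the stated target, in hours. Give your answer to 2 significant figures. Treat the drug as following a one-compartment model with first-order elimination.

9.4 h

C₀ = Dose / Vd = 1200 / 158 = 7.595 mg/L
k = ln2 / t½ = 0.693147 / 4.60 = 0.1507 h⁻¹
t = ln(C₀ / C) / k = ln(7.595 / 1.83) / 0.1507
  = ln(4.150) / 0.1507 = 1.423 / 0.1507 = 9.443 h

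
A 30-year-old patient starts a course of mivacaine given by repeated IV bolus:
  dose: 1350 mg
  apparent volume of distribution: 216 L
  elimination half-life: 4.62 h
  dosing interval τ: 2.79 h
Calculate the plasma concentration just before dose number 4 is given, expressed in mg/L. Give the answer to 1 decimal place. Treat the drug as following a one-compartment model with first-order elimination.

C₀ per dose = Dose / Vd = 1350 / 216 = 6.250 mg/L
k = ln2 / t½ = 0.693147 / 4.62 = 0.1500 h⁻¹
Fraction remaining after one interval: r = e^(−kτ) = e^(−0.1500 × 2.79) = 0.6580
Before dose 4, 3 doses have been given (aged 1τ, 2τ, 3τ).
C_trough = C₀ × (r + r² + … + r^3) = C₀ × r(1−r^3)/(1−r)
        = 6.250 × 0.6580 × (1 − 0.2849) / (1 − 0.6580) = 8.599 mg/L

8.6 mg/L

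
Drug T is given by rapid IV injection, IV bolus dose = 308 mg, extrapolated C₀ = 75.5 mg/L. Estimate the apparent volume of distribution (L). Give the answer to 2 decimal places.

Vd = Dose / C₀ = 308.0 / 75.5 = 4.079 L

4.08 L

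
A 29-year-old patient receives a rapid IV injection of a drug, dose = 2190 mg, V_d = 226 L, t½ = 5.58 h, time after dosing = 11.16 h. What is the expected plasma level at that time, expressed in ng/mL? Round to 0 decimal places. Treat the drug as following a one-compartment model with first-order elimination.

C₀ = Dose / Vd = 2190 / 226 = 9.690 mg/L
k = ln2 / t½ = 0.693147 / 5.58 = 0.1242 h⁻¹
t / t½ = 11.16 / 5.58 = 2 half-lives
C = C₀ × (1/2)^2 = 9.690 × 0.2500 = 2.423 mg/L
Convert: 2.423 mg/L × 1000 = 2423 ng/mL

2423 ng/mL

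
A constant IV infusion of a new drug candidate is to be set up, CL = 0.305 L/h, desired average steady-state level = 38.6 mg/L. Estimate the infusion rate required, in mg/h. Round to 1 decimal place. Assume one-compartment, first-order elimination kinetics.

11.8 mg/h

At steady state, infusion rate R₀ = Css × CL = 38.6 × 0.3050 = 11.77 mg/h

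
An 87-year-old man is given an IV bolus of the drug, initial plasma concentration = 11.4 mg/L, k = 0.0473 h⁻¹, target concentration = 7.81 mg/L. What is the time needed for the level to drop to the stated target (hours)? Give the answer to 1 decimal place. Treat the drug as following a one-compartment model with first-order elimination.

8.0 h

t = ln(C₀ / C) / k = ln(11.40 / 7.81) / 0.04730
  = ln(1.460) / 0.04730 = 0.3784 / 0.04730 = 8.000 h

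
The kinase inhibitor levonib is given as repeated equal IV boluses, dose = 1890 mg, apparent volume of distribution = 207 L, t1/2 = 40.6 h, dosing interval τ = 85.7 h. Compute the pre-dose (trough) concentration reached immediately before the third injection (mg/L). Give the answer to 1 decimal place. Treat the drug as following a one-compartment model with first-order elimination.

C₀ per dose = Dose / Vd = 1890 / 207 = 9.130 mg/L
k = ln2 / t½ = 0.693147 / 40.6 = 0.01707 h⁻¹
Fraction remaining after one interval: r = e^(−kτ) = e^(−0.01707 × 85.7) = 0.2316
Before dose 3, 2 doses have been given (aged 1τ, 2τ).
C_trough = C₀ × (r + r²) = 9.130 × (0.2316 + 0.05364) = 2.604 mg/L

2.6 mg/L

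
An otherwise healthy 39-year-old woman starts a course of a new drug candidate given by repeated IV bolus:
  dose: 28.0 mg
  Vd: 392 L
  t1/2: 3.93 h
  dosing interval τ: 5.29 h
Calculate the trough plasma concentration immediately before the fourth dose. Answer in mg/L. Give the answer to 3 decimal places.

0.043 mg/L

C₀ per dose = Dose / Vd = 28.0 / 392 = 0.07143 mg/L
k = ln2 / t½ = 0.693147 / 3.93 = 0.1764 h⁻¹
Fraction remaining after one interval: r = e^(−kτ) = e^(−0.1764 × 5.29) = 0.3933
Before dose 4, 3 doses have been given (aged 1τ, 2τ, 3τ).
C_trough = C₀ × (r + r² + … + r^3) = C₀ × r(1−r^3)/(1−r)
        = 0.07143 × 0.3933 × (1 − 0.06084) / (1 − 0.3933) = 0.04349 mg/L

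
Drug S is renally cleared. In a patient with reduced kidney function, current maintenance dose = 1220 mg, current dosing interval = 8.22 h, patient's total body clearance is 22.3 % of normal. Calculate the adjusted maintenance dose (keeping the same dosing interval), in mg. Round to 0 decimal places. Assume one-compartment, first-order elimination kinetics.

To keep the same average steady-state level, dosing rate must scale with clearance.
CL ratio = 22.3 / 100 = 0.2230
New dose (same interval) = 1220 × 0.2230 = 272.1 mg

272 mg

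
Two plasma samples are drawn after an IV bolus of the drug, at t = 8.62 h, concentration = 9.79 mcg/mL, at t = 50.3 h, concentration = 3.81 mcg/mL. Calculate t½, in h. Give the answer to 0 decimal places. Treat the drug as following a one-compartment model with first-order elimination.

k = ln(C₁/C₂) / (t₂ − t₁) = ln(9.79/3.81) / (50.3 − 8.62)
  = 0.9437 / 41.68 = 0.02264 h⁻¹
t½ = ln2 / k = 0.693147 / 0.02264 = 30.62 h

31 h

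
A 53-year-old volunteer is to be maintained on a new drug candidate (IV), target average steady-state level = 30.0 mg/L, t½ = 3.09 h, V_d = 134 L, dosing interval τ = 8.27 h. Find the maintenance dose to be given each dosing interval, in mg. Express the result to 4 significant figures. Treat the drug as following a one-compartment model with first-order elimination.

7458 mg

k = ln2 / t½ = 0.693147 / 3.09 = 0.2243 h⁻¹
CL = k × Vd = 0.2243 × 134 = 30.06 L/h
At steady state, Dose/τ = Css × CL.
Dose = Css × CL × τ = 30.0 × 30.06 × 8.27 = 7458 mg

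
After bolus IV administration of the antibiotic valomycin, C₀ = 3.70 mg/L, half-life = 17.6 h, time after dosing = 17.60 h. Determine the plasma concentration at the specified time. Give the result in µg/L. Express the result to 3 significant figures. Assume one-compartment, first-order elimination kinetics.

1850 µg/L

k = ln2 / t½ = 0.693147 / 17.6 = 0.03938 h⁻¹
t / t½ = 17.60 / 17.6 = 1 half-lives
C = C₀ × (1/2)^1 = 3.700 × 0.5000 = 1.850 mg/L
Convert: 1.850 mg/L × 1000 = 1850 µg/L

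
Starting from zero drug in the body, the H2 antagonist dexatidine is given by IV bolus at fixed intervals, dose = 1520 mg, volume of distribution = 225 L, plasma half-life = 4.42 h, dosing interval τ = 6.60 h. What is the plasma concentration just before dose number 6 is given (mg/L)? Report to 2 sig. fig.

3.7 mg/L

C₀ per dose = Dose / Vd = 1520 / 225 = 6.756 mg/L
k = ln2 / t½ = 0.693147 / 4.42 = 0.1568 h⁻¹
Fraction remaining after one interval: r = e^(−kτ) = e^(−0.1568 × 6.60) = 0.3553
Before dose 6, 5 doses have been given (aged 1τ, 2τ, 3τ, 4τ, 5τ).
C_trough = C₀ × (r + r² + … + r^5) = C₀ × r(1−r^5)/(1−r)
        = 6.756 × 0.3553 × (1 − 0.005662) / (1 − 0.3553) = 3.702 mg/L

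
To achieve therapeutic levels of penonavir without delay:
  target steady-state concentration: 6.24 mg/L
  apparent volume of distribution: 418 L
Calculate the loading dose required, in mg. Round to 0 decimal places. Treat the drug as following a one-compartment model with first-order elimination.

LD = Css × Vd = 6.24 × 418 = 2608 mg

2608 mg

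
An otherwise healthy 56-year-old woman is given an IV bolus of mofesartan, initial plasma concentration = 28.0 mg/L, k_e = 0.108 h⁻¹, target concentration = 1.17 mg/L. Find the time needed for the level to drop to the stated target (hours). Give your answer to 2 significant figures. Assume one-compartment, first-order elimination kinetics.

29 h

t = ln(C₀ / C) / k = ln(28.00 / 1.17) / 0.1080
  = ln(23.93) / 0.1080 = 3.175 / 0.1080 = 29.40 h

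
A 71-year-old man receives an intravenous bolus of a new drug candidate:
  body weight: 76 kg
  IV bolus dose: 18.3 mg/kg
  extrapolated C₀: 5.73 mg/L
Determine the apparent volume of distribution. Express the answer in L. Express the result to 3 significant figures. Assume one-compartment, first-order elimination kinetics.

Dose = 18.3 × 76 = 1391 mg
Vd = Dose / C₀ = 1391 / 5.73 = 242.8 L

243 L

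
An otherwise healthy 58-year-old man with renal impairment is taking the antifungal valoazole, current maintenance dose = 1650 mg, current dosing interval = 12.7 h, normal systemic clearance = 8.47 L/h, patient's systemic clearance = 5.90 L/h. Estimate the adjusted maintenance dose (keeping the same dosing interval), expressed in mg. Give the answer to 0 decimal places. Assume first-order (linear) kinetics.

To keep the same average steady-state level, dosing rate must scale with clearance.
CL ratio = 5.90 / 8.47 = 0.6966
New dose (same interval) = 1650 × 0.6966 = 1149 mg

1149 mg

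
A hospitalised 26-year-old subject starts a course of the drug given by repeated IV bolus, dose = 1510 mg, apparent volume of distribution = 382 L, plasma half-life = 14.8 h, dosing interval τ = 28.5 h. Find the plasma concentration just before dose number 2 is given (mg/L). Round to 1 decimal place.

1.0 mg/L

C₀ per dose = Dose / Vd = 1510 / 382 = 3.953 mg/L
k = ln2 / t½ = 0.693147 / 14.8 = 0.04683 h⁻¹
Fraction remaining after one interval: r = e^(−kτ) = e^(−0.04683 × 28.5) = 0.2632
Before dose 2, 1 dose has been given (aged 1τ).
C_trough = C₀ × r = 3.953 × 0.2632 = 1.040 mg/L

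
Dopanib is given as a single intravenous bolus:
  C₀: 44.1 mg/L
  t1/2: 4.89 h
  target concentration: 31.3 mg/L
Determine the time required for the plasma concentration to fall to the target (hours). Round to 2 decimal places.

2.42 h

k = ln2 / t½ = 0.693147 / 4.89 = 0.1417 h⁻¹
t = ln(C₀ / C) / k = ln(44.10 / 31.3) / 0.1417
  = ln(1.409) / 0.1417 = 0.3429 / 0.1417 = 2.420 h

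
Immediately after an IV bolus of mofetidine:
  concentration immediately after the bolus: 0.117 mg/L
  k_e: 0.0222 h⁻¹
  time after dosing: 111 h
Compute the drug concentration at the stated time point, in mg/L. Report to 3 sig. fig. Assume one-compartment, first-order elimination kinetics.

0.00995 mg/L

C = C₀ · e^(−k·t) = 0.1170 × e^(−0.02220 × 111)
  = 0.1170 × 0.08508 = 0.009954 mg/L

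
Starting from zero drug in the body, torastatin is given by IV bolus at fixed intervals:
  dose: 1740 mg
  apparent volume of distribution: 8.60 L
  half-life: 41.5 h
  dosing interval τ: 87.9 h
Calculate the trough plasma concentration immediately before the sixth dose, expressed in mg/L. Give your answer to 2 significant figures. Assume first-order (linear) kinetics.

61 mg/L

C₀ per dose = Dose / Vd = 1740 / 8.60 = 202.3 mg/L
k = ln2 / t½ = 0.693147 / 41.5 = 0.01670 h⁻¹
Fraction remaining after one interval: r = e^(−kτ) = e^(−0.01670 × 87.9) = 0.2304
Before dose 6, 5 doses have been given (aged 1τ, 2τ, 3τ, 4τ, 5τ).
C_trough = C₀ × (r + r² + … + r^5) = C₀ × r(1−r^5)/(1−r)
        = 202.3 × 0.2304 × (1 − 0.0006493) / (1 − 0.2304) = 60.52 mg/L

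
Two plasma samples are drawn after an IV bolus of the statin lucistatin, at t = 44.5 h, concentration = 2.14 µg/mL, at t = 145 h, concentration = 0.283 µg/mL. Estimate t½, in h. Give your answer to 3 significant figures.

34.4 h

k = ln(C₁/C₂) / (t₂ − t₁) = ln(2.14/0.283) / (145 − 44.5)
  = 2.023 / 100.5 = 0.02013 h⁻¹
t½ = ln2 / k = 0.693147 / 0.02013 = 34.43 h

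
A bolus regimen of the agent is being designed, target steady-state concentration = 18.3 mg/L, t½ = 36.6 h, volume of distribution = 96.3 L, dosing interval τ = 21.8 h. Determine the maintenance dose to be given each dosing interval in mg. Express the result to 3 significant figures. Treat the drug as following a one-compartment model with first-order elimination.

k = ln2 / t½ = 0.693147 / 36.6 = 0.01894 h⁻¹
CL = k × Vd = 0.01894 × 96.3 = 1.824 L/h
At steady state, Dose/τ = Css × CL.
Dose = Css × CL × τ = 18.3 × 1.824 × 21.8 = 727.7 mg

728 mg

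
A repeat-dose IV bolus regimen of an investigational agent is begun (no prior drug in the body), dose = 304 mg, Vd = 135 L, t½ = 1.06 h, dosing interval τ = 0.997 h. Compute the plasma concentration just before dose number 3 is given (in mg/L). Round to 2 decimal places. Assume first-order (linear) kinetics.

C₀ per dose = Dose / Vd = 304 / 135 = 2.252 mg/L
k = ln2 / t½ = 0.693147 / 1.06 = 0.6539 h⁻¹
Fraction remaining after one interval: r = e^(−kτ) = e^(−0.6539 × 0.997) = 0.5210
Before dose 3, 2 doses have been given (aged 1τ, 2τ).
C_trough = C₀ × (r + r²) = 2.252 × (0.5210 + 0.2714) = 1.784 mg/L

1.78 mg/L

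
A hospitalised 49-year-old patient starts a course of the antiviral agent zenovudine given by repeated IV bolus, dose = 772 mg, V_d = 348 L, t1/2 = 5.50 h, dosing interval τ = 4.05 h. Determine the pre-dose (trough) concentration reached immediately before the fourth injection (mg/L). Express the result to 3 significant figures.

C₀ per dose = Dose / Vd = 772 / 348 = 2.218 mg/L
k = ln2 / t½ = 0.693147 / 5.50 = 0.1260 h⁻¹
Fraction remaining after one interval: r = e^(−kτ) = e^(−0.1260 × 4.05) = 0.6003
Before dose 4, 3 doses have been given (aged 1τ, 2τ, 3τ).
C_trough = C₀ × (r + r² + … + r^3) = C₀ × r(1−r^3)/(1−r)
        = 2.218 × 0.6003 × (1 − 0.2163) / (1 − 0.6003) = 2.611 mg/L

2.61 mg/L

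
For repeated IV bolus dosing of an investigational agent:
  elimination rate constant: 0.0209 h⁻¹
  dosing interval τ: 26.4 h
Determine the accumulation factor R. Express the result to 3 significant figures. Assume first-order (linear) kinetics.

2.36

e^(−kτ) = e^(−0.02090 × 26.4) = 0.5759
Accumulation ratio R = 1 / (1 − e^(−kτ)) = 1 / (1 − 0.5759) = 2.358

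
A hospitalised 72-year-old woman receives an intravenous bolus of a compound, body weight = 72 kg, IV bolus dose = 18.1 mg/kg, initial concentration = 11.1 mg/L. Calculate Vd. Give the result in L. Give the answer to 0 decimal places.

117 L

Dose = 18.1 × 72 = 1303 mg
Vd = Dose / C₀ = 1303 / 11.1 = 117.4 L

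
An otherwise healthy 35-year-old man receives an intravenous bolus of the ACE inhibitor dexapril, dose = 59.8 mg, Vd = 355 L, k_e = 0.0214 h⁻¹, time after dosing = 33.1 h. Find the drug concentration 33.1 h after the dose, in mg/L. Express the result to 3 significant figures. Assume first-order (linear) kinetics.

C₀ = Dose / Vd = 59.80 / 355 = 0.1685 mg/L
C = C₀ · e^(−k·t) = 0.1685 × e^(−0.02140 × 33.1)
  = 0.1685 × 0.4925 = 0.08299 mg/L

0.0830 mg/L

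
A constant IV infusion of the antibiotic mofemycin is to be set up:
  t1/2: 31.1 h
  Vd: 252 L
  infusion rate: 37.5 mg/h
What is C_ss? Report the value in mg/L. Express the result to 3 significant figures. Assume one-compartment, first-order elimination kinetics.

6.68 mg/L

k = ln2 / t½ = 0.693147 / 31.1 = 0.02229 h⁻¹
CL = k × Vd = 0.02229 × 252 = 5.617 L/h
At steady state Css = R₀ / CL = 37.5 / 5.617 = 6.676 mg/L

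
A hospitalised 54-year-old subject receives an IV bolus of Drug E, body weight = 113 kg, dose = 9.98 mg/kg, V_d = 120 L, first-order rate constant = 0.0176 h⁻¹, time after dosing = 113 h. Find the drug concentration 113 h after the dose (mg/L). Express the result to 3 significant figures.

1.29 mg/L

Total dose = 9.98 × 113 = 1128 mg
C₀ = Dose / Vd = 1128 / 120 = 9.400 mg/L
C = C₀ · e^(−k·t) = 9.400 × e^(−0.01760 × 113)
  = 9.400 × 0.1369 = 1.287 mg/L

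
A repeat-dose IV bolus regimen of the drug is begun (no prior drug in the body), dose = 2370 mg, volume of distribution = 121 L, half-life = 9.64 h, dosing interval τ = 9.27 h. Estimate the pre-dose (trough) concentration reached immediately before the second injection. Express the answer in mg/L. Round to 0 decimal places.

C₀ per dose = Dose / Vd = 2370 / 121 = 19.59 mg/L
k = ln2 / t½ = 0.693147 / 9.64 = 0.07190 h⁻¹
Fraction remaining after one interval: r = e^(−kτ) = e^(−0.07190 × 9.27) = 0.5135
Before dose 2, 1 dose has been given (aged 1τ).
C_trough = C₀ × r = 19.59 × 0.5135 = 10.06 mg/L

10 mg/L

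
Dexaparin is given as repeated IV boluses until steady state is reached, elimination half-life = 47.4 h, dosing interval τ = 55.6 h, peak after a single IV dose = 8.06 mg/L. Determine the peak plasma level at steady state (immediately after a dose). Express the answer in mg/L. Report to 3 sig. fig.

k = ln2 / t½ = 0.693147 / 47.4 = 0.01462 h⁻¹
e^(−kτ) = e^(−0.01462 × 55.6) = 0.4436
Accumulation ratio R = 1 / (1 − e^(−kτ)) = 1 / (1 − 0.4436) = 1.797
Steady-state peak = C₀ × R = 8.06 × 1.797 = 14.48 mg/L

14.5 mg/L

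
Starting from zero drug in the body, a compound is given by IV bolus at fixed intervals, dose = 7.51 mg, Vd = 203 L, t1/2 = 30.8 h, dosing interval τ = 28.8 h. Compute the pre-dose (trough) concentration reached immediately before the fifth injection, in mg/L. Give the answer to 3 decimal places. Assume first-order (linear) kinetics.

C₀ per dose = Dose / Vd = 7.51 / 203 = 0.03700 mg/L
k = ln2 / t½ = 0.693147 / 30.8 = 0.02250 h⁻¹
Fraction remaining after one interval: r = e^(−kτ) = e^(−0.02250 × 28.8) = 0.5231
Before dose 5, 4 doses have been given (aged 1τ, 2τ, 3τ, 4τ).
C_trough = C₀ × (r + r² + … + r^4) = C₀ × r(1−r^4)/(1−r)
        = 0.03700 × 0.5231 × (1 − 0.07488) / (1 − 0.5231) = 0.03755 mg/L

0.038 mg/L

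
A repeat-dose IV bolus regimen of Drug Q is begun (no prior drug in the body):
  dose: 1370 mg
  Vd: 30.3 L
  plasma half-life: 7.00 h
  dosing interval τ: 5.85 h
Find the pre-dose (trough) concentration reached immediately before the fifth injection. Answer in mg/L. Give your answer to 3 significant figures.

C₀ per dose = Dose / Vd = 1370 / 30.3 = 45.21 mg/L
k = ln2 / t½ = 0.693147 / 7.00 = 0.09902 h⁻¹
Fraction remaining after one interval: r = e^(−kτ) = e^(−0.09902 × 5.85) = 0.5603
Before dose 5, 4 doses have been given (aged 1τ, 2τ, 3τ, 4τ).
C_trough = C₀ × (r + r² + … + r^4) = C₀ × r(1−r^4)/(1−r)
        = 45.21 × 0.5603 × (1 − 0.09856) / (1 − 0.5603) = 51.93 mg/L

51.9 mg/L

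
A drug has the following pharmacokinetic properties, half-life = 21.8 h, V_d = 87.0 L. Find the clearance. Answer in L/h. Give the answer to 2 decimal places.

2.77 L/h

k = ln2 / t½ = 0.693147 / 21.8 = 0.03180 h⁻¹
CL = k × Vd = 0.03180 × 87.0 = 2.767 L/h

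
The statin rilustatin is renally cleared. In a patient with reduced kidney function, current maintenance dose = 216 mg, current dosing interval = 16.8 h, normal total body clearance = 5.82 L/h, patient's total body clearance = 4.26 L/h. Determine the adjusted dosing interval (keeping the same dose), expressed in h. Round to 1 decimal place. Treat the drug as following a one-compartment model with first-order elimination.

To keep the same average steady-state level, dosing rate must scale with clearance.
CL ratio = 4.26 / 5.82 = 0.7320
New interval (same dose) = 16.8 / 0.7320 = 22.95 h

23.0 h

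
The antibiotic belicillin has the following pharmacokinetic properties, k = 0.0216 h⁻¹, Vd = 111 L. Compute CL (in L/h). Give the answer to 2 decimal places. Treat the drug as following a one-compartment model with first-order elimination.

CL = k × Vd = 0.0216 × 111 = 2.398 L/h

2.40 L/h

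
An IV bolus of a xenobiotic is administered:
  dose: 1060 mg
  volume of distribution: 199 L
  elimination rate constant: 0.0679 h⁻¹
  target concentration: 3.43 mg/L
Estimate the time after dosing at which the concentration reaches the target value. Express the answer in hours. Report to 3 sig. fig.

6.48 h

C₀ = Dose / Vd = 1060 / 199 = 5.327 mg/L
t = ln(C₀ / C) / k = ln(5.327 / 3.43) / 0.06790
  = ln(1.553) / 0.06790 = 0.4402 / 0.06790 = 6.483 h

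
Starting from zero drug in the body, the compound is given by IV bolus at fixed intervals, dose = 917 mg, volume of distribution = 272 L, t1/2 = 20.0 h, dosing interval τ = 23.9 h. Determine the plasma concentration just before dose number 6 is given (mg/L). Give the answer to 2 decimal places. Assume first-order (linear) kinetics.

C₀ per dose = Dose / Vd = 917 / 272 = 3.371 mg/L
k = ln2 / t½ = 0.693147 / 20.0 = 0.03466 h⁻¹
Fraction remaining after one interval: r = e^(−kτ) = e^(−0.03466 × 23.9) = 0.4368
Before dose 6, 5 doses have been given (aged 1τ, 2τ, 3τ, 4τ, 5τ).
C_trough = C₀ × (r + r² + … + r^5) = C₀ × r(1−r^5)/(1−r)
        = 3.371 × 0.4368 × (1 − 0.01590) / (1 − 0.4368) = 2.573 mg/L

2.57 mg/L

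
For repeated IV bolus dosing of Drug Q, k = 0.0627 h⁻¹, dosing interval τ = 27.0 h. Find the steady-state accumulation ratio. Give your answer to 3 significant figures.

e^(−kτ) = e^(−0.06270 × 27.0) = 0.1840
Accumulation ratio R = 1 / (1 − e^(−kτ)) = 1 / (1 − 0.1840) = 1.225

1.23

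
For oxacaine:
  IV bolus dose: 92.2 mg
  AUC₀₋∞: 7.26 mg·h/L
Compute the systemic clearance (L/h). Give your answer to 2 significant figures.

13 L/h

CL = Dose / AUC = 92.2 / 7.26 = 12.70 L/h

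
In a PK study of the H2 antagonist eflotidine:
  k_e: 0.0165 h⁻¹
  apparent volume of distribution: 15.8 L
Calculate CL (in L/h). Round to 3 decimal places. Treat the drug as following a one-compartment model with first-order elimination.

0.261 L/h

CL = k × Vd = 0.0165 × 15.8 = 0.2607 L/h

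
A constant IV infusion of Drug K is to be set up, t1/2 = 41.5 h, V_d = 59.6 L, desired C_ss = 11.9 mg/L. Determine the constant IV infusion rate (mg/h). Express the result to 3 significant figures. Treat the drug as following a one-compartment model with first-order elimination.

k = ln2 / t½ = 0.693147 / 41.5 = 0.01670 h⁻¹
CL = k × Vd = 0.01670 × 59.6 = 0.9953 L/h
At steady state, infusion rate R₀ = Css × CL = 11.9 × 0.9953 = 11.84 mg/h

11.8 mg/h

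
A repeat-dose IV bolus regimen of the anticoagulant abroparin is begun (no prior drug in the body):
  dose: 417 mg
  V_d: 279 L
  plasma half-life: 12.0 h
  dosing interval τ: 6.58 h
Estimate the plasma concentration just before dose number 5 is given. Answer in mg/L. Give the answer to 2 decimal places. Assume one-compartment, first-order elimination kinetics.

C₀ per dose = Dose / Vd = 417 / 279 = 1.495 mg/L
k = ln2 / t½ = 0.693147 / 12.0 = 0.05776 h⁻¹
Fraction remaining after one interval: r = e^(−kτ) = e^(−0.05776 × 6.58) = 0.6838
Before dose 5, 4 doses have been given (aged 1τ, 2τ, 3τ, 4τ).
C_trough = C₀ × (r + r² + … + r^4) = C₀ × r(1−r^4)/(1−r)
        = 1.495 × 0.6838 × (1 − 0.2186) / (1 − 0.6838) = 2.526 mg/L

2.53 mg/L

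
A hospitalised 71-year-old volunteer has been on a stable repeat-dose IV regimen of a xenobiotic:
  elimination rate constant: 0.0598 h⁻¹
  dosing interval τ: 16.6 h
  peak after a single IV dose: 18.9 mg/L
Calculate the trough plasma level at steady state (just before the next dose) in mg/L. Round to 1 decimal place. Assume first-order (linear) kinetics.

11.1 mg/L

e^(−kτ) = e^(−0.05980 × 16.6) = 0.3706
Accumulation ratio R = 1 / (1 − e^(−kτ)) = 1 / (1 − 0.3706) = 1.589
Steady-state trough = C₀ × R × e^(−kτ) = 18.9 × 1.589 × 0.3706 = 11.13 mg/L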